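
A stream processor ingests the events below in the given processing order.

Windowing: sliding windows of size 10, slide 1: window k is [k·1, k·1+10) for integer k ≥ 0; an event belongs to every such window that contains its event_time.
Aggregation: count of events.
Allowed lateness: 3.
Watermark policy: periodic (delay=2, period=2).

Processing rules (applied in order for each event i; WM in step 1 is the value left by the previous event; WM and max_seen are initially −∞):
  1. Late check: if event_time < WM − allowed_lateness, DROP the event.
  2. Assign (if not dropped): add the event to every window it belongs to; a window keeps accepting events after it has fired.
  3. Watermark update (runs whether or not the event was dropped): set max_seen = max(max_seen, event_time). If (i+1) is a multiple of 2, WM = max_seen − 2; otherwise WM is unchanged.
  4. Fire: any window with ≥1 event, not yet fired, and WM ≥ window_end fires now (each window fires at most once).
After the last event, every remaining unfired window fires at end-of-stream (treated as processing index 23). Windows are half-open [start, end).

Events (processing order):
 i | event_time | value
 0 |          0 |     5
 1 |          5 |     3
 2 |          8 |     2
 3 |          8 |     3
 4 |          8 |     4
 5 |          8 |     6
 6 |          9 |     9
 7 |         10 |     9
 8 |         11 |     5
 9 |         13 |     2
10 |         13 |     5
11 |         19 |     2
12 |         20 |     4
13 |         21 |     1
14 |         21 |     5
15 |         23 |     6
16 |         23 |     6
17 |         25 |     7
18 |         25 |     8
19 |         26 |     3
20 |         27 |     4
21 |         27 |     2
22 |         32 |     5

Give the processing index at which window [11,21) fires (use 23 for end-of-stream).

15

i=0 t=0 v=5: → [0,10); WM=−∞
i=1 t=5 v=3: → [5,15),[4,14),[3,13),[2,12),[1,11),[0,10); WM=3
i=2 t=8 v=2: → [8,18),[7,17),[6,16),[5,15),[4,14),[3,13),[2,12),[1,11),[0,10); WM=3
i=3 t=8 v=3: → [8,18),[7,17),[6,16),[5,15),[4,14),[3,13),[2,12),[1,11),[0,10); WM=6
i=4 t=8 v=4: → [8,18),[7,17),[6,16),[5,15),[4,14),[3,13),[2,12),[1,11),[0,10); WM=6
i=5 t=8 v=6: → [8,18),[7,17),[6,16),[5,15),[4,14),[3,13),[2,12),[1,11),[0,10); WM=6
i=6 t=9 v=9: → [9,19),[8,18),[7,17),[6,16),[5,15),[4,14),[3,13),[2,12),[1,11),[0,10); WM=6
i=7 t=10 v=9: → [10,20),[9,19),[8,18),[7,17),[6,16),[5,15),[4,14),[3,13),[2,12),[1,11); WM=8
i=8 t=11 v=5: → [11,21),[10,20),[9,19),[8,18),[7,17),[6,16),[5,15),[4,14),[3,13),[2,12); WM=8
i=9 t=13 v=2: → [13,23),[12,22),[11,21),[10,20),[9,19),[8,18),[7,17),[6,16),[5,15),[4,14); WM=11; [0,10) fires=7 [1,11) fires=7
i=10 t=13 v=5: → [13,23),[12,22),[11,21),[10,20),[9,19),[8,18),[7,17),[6,16),[5,15),[4,14); WM=11
i=11 t=19 v=2: → [19,29),[18,28),[17,27),[16,26),[15,25),[14,24),[13,23),[12,22),[11,21),[10,20); WM=17; [2,12) fires=8 [3,13) fires=8 [4,14) fires=10 [5,15) fires=10 [6,16) fires=9 [7,17) fires=9
i=12 t=20 v=4: → [20,30),[19,29),[18,28),[17,27),[16,26),[15,25),[14,24),[13,23),[12,22),[11,21); WM=17
i=13 t=21 v=1: → [21,31),[20,30),[19,29),[18,28),[17,27),[16,26),[15,25),[14,24),[13,23),[12,22); WM=19; [8,18) fires=9 [9,19) fires=5
i=14 t=21 v=5: → [21,31),[20,30),[19,29),[18,28),[17,27),[16,26),[15,25),[14,24),[13,23),[12,22); WM=19
i=15 t=23 v=6: → [23,33),[22,32),[21,31),[20,30),[19,29),[18,28),[17,27),[16,26),[15,25),[14,24); WM=21; [10,20) fires=5 [11,21) fires=5
i=16 t=23 v=6: → [23,33),[22,32),[21,31),[20,30),[19,29),[18,28),[17,27),[16,26),[15,25),[14,24); WM=21
i=17 t=25 v=7: → [25,35),[24,34),[23,33),[22,32),[21,31),[20,30),[19,29),[18,28),[17,27),[16,26); WM=23; [12,22) fires=6 [13,23) fires=6
i=18 t=25 v=8: → [25,35),[24,34),[23,33),[22,32),[21,31),[20,30),[19,29),[18,28),[17,27),[16,26); WM=23
i=19 t=26 v=3: → [26,36),[25,35),[24,34),[23,33),[22,32),[21,31),[20,30),[19,29),[18,28),[17,27); WM=24; [14,24) fires=6
i=20 t=27 v=4: → [27,37),[26,36),[25,35),[24,34),[23,33),[22,32),[21,31),[20,30),[19,29),[18,28); WM=24
i=21 t=27 v=2: → [27,37),[26,36),[25,35),[24,34),[23,33),[22,32),[21,31),[20,30),[19,29),[18,28); WM=25; [15,25) fires=6
i=22 t=32 v=5: → [32,42),[31,41),[30,40),[29,39),[28,38),[27,37),[26,36),[25,35),[24,34),[23,33); WM=25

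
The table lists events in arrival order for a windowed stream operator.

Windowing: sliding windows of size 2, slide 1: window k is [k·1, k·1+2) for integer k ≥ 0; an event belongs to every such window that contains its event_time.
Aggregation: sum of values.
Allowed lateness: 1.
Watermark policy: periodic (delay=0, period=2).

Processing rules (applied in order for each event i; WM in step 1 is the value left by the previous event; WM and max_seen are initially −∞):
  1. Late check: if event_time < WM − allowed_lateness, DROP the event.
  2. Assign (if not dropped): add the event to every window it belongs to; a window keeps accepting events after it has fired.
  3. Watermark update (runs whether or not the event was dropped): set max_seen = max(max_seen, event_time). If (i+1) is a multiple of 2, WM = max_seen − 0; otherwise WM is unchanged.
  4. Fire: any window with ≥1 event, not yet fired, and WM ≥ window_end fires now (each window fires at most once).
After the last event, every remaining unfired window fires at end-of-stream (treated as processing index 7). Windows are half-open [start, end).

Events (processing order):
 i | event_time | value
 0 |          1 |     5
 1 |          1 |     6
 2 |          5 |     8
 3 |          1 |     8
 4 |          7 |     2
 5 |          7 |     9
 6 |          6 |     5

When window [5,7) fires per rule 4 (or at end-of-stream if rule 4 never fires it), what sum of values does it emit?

8

i=0 t=1 v=5: → [1,3),[0,2); WM=−∞
i=1 t=1 v=6: → [1,3),[0,2); WM=1
i=2 t=5 v=8: → [5,7),[4,6); WM=1
i=3 t=1 v=8: → [1,3),[0,2); WM=5; [0,2) fires=19 [1,3) fires=19
i=4 t=7 v=2: → [7,9),[6,8); WM=5
i=5 t=7 v=9: → [7,9),[6,8); WM=7; [4,6) fires=8 [5,7) fires=8
i=6 t=6 v=5: → [6,8),[5,7); WM=7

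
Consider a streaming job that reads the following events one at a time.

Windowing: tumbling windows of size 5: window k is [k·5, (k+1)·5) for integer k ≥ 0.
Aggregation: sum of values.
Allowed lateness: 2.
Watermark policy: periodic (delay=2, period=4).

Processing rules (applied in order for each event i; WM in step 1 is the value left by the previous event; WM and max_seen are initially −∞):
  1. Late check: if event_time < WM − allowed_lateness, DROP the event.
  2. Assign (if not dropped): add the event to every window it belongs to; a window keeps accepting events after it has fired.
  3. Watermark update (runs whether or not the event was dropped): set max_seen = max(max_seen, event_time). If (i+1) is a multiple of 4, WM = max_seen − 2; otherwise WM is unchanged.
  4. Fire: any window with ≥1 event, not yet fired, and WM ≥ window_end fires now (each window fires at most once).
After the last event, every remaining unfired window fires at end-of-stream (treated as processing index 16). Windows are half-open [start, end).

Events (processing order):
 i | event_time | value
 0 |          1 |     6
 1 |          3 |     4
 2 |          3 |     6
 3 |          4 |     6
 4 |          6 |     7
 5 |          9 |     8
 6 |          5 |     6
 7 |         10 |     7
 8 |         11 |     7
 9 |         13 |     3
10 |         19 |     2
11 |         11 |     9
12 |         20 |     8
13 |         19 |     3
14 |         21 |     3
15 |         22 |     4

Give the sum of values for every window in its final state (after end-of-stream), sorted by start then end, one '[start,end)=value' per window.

i=0 t=1 v=6: → [0,5); WM=−∞
i=1 t=3 v=4: → [0,5); WM=−∞
i=2 t=3 v=6: → [0,5); WM=−∞
i=3 t=4 v=6: → [0,5); WM=2
i=4 t=6 v=7: → [5,10); WM=2
i=5 t=9 v=8: → [5,10); WM=2
i=6 t=5 v=6: → [5,10); WM=2
i=7 t=10 v=7: → [10,15); WM=8; [0,5) fires=22
i=8 t=11 v=7: → [10,15); WM=8
i=9 t=13 v=3: → [10,15); WM=8
i=10 t=19 v=2: → [15,20); WM=8
i=11 t=11 v=9: → [10,15); WM=17; [5,10) fires=21 [10,15) fires=26
i=12 t=20 v=8: → [20,25); WM=17
i=13 t=19 v=3: → [15,20); WM=17
i=14 t=21 v=3: → [20,25); WM=17
i=15 t=22 v=4: → [20,25); WM=20; [15,20) fires=5

[0,5)=22 [5,10)=21 [10,15)=26 [15,20)=5 [20,25)=15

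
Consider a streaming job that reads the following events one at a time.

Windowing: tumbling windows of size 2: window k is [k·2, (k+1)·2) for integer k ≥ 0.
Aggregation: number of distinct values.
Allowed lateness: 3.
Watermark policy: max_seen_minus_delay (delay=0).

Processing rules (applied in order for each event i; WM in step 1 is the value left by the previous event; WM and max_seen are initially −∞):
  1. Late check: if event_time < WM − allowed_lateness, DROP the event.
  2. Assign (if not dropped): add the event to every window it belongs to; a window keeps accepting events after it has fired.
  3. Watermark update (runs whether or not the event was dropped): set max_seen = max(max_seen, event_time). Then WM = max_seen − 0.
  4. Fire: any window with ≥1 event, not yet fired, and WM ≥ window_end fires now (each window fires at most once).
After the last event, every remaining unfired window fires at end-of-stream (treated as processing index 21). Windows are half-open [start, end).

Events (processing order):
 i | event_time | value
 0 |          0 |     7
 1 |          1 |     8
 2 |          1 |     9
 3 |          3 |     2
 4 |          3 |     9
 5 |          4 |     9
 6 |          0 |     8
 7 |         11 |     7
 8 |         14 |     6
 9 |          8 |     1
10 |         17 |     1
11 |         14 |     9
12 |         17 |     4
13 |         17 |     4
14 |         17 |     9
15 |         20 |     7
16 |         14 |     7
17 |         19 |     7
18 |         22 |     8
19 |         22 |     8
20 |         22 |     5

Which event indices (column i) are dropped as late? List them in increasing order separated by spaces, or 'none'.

6 9 16

i=0 t=0 v=7: → [0,2); WM=0
i=1 t=1 v=8: → [0,2); WM=1
i=2 t=1 v=9: → [0,2); WM=1
i=3 t=3 v=2: → [2,4); WM=3; [0,2) fires=3
i=4 t=3 v=9: → [2,4); WM=3
i=5 t=4 v=9: → [4,6); WM=4; [2,4) fires=2
i=6 t=0 v=8: DROP (t<4-3); WM=4
i=7 t=11 v=7: → [10,12); WM=11; [4,6) fires=1
i=8 t=14 v=6: → [14,16); WM=14; [10,12) fires=1
i=9 t=8 v=1: DROP (t<14-3); WM=14
i=10 t=17 v=1: → [16,18); WM=17; [14,16) fires=1
i=11 t=14 v=9: → [14,16); WM=17
i=12 t=17 v=4: → [16,18); WM=17
i=13 t=17 v=4: → [16,18); WM=17
i=14 t=17 v=9: → [16,18); WM=17
i=15 t=20 v=7: → [20,22); WM=20; [16,18) fires=3
i=16 t=14 v=7: DROP (t<20-3); WM=20
i=17 t=19 v=7: → [18,20); WM=20; [18,20) fires=1
i=18 t=22 v=8: → [22,24); WM=22; [20,22) fires=1
i=19 t=22 v=8: → [22,24); WM=22
i=20 t=22 v=5: → [22,24); WM=22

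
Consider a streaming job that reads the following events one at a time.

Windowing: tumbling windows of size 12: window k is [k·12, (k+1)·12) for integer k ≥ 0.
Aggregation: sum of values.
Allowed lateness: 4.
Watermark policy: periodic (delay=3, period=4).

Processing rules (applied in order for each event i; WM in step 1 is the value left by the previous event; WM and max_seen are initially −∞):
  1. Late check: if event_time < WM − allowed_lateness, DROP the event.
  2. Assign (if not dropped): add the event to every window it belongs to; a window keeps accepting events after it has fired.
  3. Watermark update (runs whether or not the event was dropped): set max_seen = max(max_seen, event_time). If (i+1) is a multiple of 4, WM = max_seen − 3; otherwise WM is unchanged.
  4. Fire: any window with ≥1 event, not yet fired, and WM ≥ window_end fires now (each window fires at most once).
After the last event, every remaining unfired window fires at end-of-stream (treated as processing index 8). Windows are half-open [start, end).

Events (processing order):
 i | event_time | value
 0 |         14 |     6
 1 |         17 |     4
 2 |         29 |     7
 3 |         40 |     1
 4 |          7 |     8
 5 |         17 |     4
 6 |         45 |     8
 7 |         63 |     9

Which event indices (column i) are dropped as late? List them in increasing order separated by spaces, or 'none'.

4 5

i=0 t=14 v=6: → [12,24); WM=−∞
i=1 t=17 v=4: → [12,24); WM=−∞
i=2 t=29 v=7: → [24,36); WM=−∞
i=3 t=40 v=1: → [36,48); WM=37; [12,24) fires=10 [24,36) fires=7
i=4 t=7 v=8: DROP (t<37-4); WM=37
i=5 t=17 v=4: DROP (t<37-4); WM=37
i=6 t=45 v=8: → [36,48); WM=37
i=7 t=63 v=9: → [60,72); WM=60; [36,48) fires=9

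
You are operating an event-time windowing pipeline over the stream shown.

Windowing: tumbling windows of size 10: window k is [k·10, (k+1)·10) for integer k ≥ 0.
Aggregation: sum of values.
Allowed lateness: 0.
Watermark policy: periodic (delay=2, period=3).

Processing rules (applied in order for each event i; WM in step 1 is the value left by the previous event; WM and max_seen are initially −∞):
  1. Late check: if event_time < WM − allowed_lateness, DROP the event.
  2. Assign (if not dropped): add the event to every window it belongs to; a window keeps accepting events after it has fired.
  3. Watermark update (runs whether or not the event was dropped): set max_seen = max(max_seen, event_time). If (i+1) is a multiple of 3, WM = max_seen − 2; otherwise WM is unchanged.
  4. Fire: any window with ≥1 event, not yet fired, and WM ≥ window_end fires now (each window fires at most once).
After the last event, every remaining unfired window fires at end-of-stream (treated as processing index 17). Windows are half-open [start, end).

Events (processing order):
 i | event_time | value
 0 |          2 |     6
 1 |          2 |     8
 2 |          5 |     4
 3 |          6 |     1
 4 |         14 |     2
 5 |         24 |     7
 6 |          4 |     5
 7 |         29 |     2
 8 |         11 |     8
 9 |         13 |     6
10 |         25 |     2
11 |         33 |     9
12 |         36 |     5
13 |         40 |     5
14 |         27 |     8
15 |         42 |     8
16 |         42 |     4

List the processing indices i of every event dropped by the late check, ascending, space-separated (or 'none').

6 8 9 10 14

i=0 t=2 v=6: → [0,10); WM=−∞
i=1 t=2 v=8: → [0,10); WM=−∞
i=2 t=5 v=4: → [0,10); WM=3
i=3 t=6 v=1: → [0,10); WM=3
i=4 t=14 v=2: → [10,20); WM=3
i=5 t=24 v=7: → [20,30); WM=22; [0,10) fires=19 [10,20) fires=2
i=6 t=4 v=5: DROP (t<22-0); WM=22
i=7 t=29 v=2: → [20,30); WM=22
i=8 t=11 v=8: DROP (t<22-0); WM=27
i=9 t=13 v=6: DROP (t<27-0); WM=27
i=10 t=25 v=2: DROP (t<27-0); WM=27
i=11 t=33 v=9: → [30,40); WM=31; [20,30) fires=9
i=12 t=36 v=5: → [30,40); WM=31
i=13 t=40 v=5: → [40,50); WM=31
i=14 t=27 v=8: DROP (t<31-0); WM=38
i=15 t=42 v=8: → [40,50); WM=38
i=16 t=42 v=4: → [40,50); WM=38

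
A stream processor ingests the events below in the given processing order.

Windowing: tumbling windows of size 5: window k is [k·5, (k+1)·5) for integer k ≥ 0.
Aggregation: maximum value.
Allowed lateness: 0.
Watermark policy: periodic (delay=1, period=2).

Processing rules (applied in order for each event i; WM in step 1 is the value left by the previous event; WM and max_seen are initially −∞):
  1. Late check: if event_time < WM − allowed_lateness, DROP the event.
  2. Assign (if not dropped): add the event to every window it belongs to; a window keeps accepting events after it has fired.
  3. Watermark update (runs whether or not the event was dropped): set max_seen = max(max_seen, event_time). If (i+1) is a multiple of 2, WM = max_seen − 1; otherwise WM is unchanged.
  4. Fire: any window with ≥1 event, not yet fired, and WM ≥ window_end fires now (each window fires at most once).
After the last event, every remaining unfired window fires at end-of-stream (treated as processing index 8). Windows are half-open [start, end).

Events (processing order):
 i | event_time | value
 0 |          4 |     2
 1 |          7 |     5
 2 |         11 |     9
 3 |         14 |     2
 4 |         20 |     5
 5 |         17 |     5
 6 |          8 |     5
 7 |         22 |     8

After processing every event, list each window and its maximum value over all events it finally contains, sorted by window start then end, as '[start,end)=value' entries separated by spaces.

i=0 t=4 v=2: → [0,5); WM=−∞
i=1 t=7 v=5: → [5,10); WM=6; [0,5) fires=2
i=2 t=11 v=9: → [10,15); WM=6
i=3 t=14 v=2: → [10,15); WM=13; [5,10) fires=5
i=4 t=20 v=5: → [20,25); WM=13
i=5 t=17 v=5: → [15,20); WM=19; [10,15) fires=9
i=6 t=8 v=5: DROP (t<19-0); WM=19
i=7 t=22 v=8: → [20,25); WM=21; [15,20) fires=5

[0,5)=2 [5,10)=5 [10,15)=9 [15,20)=5 [20,25)=8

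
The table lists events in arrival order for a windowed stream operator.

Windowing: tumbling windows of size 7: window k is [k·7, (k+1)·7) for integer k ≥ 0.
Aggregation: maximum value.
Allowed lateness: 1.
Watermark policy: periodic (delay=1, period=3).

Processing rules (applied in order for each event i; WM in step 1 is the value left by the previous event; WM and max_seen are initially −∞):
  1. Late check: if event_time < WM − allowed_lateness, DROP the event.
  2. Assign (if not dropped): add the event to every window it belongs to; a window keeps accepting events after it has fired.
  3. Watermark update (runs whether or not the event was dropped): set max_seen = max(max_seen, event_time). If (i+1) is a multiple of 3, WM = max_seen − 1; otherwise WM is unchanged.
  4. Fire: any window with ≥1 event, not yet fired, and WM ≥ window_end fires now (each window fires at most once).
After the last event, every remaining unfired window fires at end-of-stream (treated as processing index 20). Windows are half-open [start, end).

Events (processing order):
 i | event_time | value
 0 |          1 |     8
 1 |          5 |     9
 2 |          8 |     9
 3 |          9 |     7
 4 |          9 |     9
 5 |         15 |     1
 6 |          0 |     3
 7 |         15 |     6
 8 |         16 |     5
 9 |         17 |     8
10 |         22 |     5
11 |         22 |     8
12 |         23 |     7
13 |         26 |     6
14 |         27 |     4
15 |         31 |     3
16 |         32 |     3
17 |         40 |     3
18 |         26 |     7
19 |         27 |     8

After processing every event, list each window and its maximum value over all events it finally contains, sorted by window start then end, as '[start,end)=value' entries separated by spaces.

i=0 t=1 v=8: → [0,7); WM=−∞
i=1 t=5 v=9: → [0,7); WM=−∞
i=2 t=8 v=9: → [7,14); WM=7; [0,7) fires=9
i=3 t=9 v=7: → [7,14); WM=7
i=4 t=9 v=9: → [7,14); WM=7
i=5 t=15 v=1: → [14,21); WM=14; [7,14) fires=9
i=6 t=0 v=3: DROP (t<14-1); WM=14
i=7 t=15 v=6: → [14,21); WM=14
i=8 t=16 v=5: → [14,21); WM=15
i=9 t=17 v=8: → [14,21); WM=15
i=10 t=22 v=5: → [21,28); WM=15
i=11 t=22 v=8: → [21,28); WM=21; [14,21) fires=8
i=12 t=23 v=7: → [21,28); WM=21
i=13 t=26 v=6: → [21,28); WM=21
i=14 t=27 v=4: → [21,28); WM=26
i=15 t=31 v=3: → [28,35); WM=26
i=16 t=32 v=3: → [28,35); WM=26
i=17 t=40 v=3: → [35,42); WM=39; [21,28) fires=8 [28,35) fires=3
i=18 t=26 v=7: DROP (t<39-1); WM=39
i=19 t=27 v=8: DROP (t<39-1); WM=39

[0,7)=9 [7,14)=9 [14,21)=8 [21,28)=8 [28,35)=3 [35,42)=3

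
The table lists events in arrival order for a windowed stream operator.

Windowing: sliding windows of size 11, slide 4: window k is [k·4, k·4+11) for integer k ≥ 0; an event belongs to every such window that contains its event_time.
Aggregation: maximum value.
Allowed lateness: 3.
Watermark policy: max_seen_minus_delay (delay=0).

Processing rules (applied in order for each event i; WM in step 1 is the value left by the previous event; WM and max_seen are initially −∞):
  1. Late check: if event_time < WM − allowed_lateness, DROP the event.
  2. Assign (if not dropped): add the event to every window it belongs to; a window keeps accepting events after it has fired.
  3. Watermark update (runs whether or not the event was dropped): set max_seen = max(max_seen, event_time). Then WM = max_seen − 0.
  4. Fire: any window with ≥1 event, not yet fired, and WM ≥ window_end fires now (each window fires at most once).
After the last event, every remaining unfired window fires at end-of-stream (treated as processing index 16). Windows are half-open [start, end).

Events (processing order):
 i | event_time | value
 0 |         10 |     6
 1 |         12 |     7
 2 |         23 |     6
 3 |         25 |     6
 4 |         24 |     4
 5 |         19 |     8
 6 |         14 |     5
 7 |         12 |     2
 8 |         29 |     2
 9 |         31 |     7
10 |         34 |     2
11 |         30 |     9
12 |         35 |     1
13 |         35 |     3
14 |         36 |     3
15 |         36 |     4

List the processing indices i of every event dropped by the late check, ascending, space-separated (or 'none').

5 6 7 11

i=0 t=10 v=6: → [8,19),[4,15),[0,11); WM=10
i=1 t=12 v=7: → [12,23),[8,19),[4,15); WM=12; [0,11) fires=6
i=2 t=23 v=6: → [20,31),[16,27); WM=23; [4,15) fires=7 [8,19) fires=7 [12,23) fires=7
i=3 t=25 v=6: → [24,35),[20,31),[16,27); WM=25
i=4 t=24 v=4: → [24,35),[20,31),[16,27); WM=25
i=5 t=19 v=8: DROP (t<25-3); WM=25
i=6 t=14 v=5: DROP (t<25-3); WM=25
i=7 t=12 v=2: DROP (t<25-3); WM=25
i=8 t=29 v=2: → [28,39),[24,35),[20,31); WM=29; [16,27) fires=6
i=9 t=31 v=7: → [28,39),[24,35); WM=31; [20,31) fires=6
i=10 t=34 v=2: → [32,43),[28,39),[24,35); WM=34
i=11 t=30 v=9: DROP (t<34-3); WM=34
i=12 t=35 v=1: → [32,43),[28,39); WM=35; [24,35) fires=7
i=13 t=35 v=3: → [32,43),[28,39); WM=35
i=14 t=36 v=3: → [36,47),[32,43),[28,39); WM=36
i=15 t=36 v=4: → [36,47),[32,43),[28,39); WM=36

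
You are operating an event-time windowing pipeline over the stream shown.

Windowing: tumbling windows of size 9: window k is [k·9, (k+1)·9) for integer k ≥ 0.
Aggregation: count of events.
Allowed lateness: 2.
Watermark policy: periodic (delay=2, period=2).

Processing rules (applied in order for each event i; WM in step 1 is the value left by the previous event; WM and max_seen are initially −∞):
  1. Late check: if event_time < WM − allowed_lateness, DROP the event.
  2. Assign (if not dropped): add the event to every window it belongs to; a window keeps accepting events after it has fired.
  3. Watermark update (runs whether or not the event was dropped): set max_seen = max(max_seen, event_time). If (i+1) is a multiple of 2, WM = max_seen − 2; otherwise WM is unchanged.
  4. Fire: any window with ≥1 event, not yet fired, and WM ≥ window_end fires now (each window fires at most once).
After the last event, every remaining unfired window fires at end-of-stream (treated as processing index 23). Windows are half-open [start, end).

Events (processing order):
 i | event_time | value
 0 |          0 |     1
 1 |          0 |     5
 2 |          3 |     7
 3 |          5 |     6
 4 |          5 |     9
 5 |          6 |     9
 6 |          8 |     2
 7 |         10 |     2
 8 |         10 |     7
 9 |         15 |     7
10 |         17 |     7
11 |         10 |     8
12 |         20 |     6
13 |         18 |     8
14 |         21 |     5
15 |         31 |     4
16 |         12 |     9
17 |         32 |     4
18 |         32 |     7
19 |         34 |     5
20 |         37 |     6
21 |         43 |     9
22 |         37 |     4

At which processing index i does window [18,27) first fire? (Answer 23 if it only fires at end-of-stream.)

15

i=0 t=0 v=1: → [0,9); WM=−∞
i=1 t=0 v=5: → [0,9); WM=-2
i=2 t=3 v=7: → [0,9); WM=-2
i=3 t=5 v=6: → [0,9); WM=3
i=4 t=5 v=9: → [0,9); WM=3
i=5 t=6 v=9: → [0,9); WM=4
i=6 t=8 v=2: → [0,9); WM=4
i=7 t=10 v=2: → [9,18); WM=8
i=8 t=10 v=7: → [9,18); WM=8
i=9 t=15 v=7: → [9,18); WM=13; [0,9) fires=7
i=10 t=17 v=7: → [9,18); WM=13
i=11 t=10 v=8: DROP (t<13-2); WM=15
i=12 t=20 v=6: → [18,27); WM=15
i=13 t=18 v=8: → [18,27); WM=18; [9,18) fires=4
i=14 t=21 v=5: → [18,27); WM=18
i=15 t=31 v=4: → [27,36); WM=29; [18,27) fires=3
i=16 t=12 v=9: DROP (t<29-2); WM=29
i=17 t=32 v=4: → [27,36); WM=30
i=18 t=32 v=7: → [27,36); WM=30
i=19 t=34 v=5: → [27,36); WM=32
i=20 t=37 v=6: → [36,45); WM=32
i=21 t=43 v=9: → [36,45); WM=41; [27,36) fires=4
i=22 t=37 v=4: DROP (t<41-2); WM=41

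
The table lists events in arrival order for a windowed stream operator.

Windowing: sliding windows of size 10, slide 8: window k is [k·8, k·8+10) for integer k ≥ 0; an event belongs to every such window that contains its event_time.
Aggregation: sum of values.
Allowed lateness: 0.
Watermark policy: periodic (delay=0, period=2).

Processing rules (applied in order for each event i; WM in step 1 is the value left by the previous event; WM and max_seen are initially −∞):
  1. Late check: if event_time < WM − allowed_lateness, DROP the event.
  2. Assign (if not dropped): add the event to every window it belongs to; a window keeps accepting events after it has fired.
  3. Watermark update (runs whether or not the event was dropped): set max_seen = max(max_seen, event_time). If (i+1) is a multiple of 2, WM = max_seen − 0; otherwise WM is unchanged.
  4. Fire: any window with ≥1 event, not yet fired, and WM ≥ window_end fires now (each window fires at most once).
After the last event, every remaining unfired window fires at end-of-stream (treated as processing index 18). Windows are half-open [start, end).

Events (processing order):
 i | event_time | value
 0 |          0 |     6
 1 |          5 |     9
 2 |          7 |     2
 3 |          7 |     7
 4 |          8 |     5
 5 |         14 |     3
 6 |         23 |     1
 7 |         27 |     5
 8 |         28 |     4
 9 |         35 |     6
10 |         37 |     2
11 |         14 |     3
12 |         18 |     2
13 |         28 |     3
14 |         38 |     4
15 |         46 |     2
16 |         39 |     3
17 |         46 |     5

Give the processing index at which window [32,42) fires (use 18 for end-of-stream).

i=0 t=0 v=6: → [0,10); WM=−∞
i=1 t=5 v=9: → [0,10); WM=5
i=2 t=7 v=2: → [0,10); WM=5
i=3 t=7 v=7: → [0,10); WM=7
i=4 t=8 v=5: → [8,18),[0,10); WM=7
i=5 t=14 v=3: → [8,18); WM=14; [0,10) fires=29
i=6 t=23 v=1: → [16,26); WM=14
i=7 t=27 v=5: → [24,34); WM=27; [8,18) fires=8 [16,26) fires=1
i=8 t=28 v=4: → [24,34); WM=27
i=9 t=35 v=6: → [32,42); WM=35; [24,34) fires=9
i=10 t=37 v=2: → [32,42); WM=35
i=11 t=14 v=3: DROP (t<35-0); WM=37
i=12 t=18 v=2: DROP (t<37-0); WM=37
i=13 t=28 v=3: DROP (t<37-0); WM=37
i=14 t=38 v=4: → [32,42); WM=37
i=15 t=46 v=2: → [40,50); WM=46; [32,42) fires=12
i=16 t=39 v=3: DROP (t<46-0); WM=46
i=17 t=46 v=5: → [40,50); WM=46

15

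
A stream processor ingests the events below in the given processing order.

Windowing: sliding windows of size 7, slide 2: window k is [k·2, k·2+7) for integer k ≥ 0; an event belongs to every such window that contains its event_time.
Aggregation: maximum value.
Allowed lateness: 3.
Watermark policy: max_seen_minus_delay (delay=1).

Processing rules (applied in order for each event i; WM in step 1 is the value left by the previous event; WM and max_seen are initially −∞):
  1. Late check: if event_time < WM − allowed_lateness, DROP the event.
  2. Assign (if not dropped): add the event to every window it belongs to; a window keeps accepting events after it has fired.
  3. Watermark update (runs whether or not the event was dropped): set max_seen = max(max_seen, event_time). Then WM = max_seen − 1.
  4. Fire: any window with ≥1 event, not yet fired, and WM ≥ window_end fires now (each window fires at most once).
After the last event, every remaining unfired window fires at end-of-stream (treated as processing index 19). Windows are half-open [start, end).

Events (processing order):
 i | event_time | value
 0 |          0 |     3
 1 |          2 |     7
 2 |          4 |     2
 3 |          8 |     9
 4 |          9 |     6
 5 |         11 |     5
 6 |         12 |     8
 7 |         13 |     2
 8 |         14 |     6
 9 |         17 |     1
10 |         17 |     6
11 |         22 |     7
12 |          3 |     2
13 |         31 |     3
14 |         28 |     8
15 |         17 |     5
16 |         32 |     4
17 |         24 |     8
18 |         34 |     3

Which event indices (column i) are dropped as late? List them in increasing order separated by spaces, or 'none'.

i=0 t=0 v=3: → [0,7); WM=-1
i=1 t=2 v=7: → [2,9),[0,7); WM=1
i=2 t=4 v=2: → [4,11),[2,9),[0,7); WM=3
i=3 t=8 v=9: → [8,15),[6,13),[4,11),[2,9); WM=7; [0,7) fires=7
i=4 t=9 v=6: → [8,15),[6,13),[4,11); WM=8
i=5 t=11 v=5: → [10,17),[8,15),[6,13); WM=10; [2,9) fires=9
i=6 t=12 v=8: → [12,19),[10,17),[8,15),[6,13); WM=11; [4,11) fires=9
i=7 t=13 v=2: → [12,19),[10,17),[8,15); WM=12
i=8 t=14 v=6: → [14,21),[12,19),[10,17),[8,15); WM=13; [6,13) fires=9
i=9 t=17 v=1: → [16,23),[14,21),[12,19); WM=16; [8,15) fires=9
i=10 t=17 v=6: → [16,23),[14,21),[12,19); WM=16
i=11 t=22 v=7: → [22,29),[20,27),[18,25),[16,23); WM=21; [10,17) fires=8 [12,19) fires=8 [14,21) fires=6
i=12 t=3 v=2: DROP (t<21-3); WM=21
i=13 t=31 v=3: → [30,37),[28,35),[26,33); WM=30; [16,23) fires=7 [18,25) fires=7 [20,27) fires=7 [22,29) fires=7
i=14 t=28 v=8: → [28,35),[26,33),[24,31),[22,29); WM=30
i=15 t=17 v=5: DROP (t<30-3); WM=30
i=16 t=32 v=4: → [32,39),[30,37),[28,35),[26,33); WM=31; [24,31) fires=8
i=17 t=24 v=8: DROP (t<31-3); WM=31
i=18 t=34 v=3: → [34,41),[32,39),[30,37),[28,35); WM=33; [26,33) fires=8

12 15 17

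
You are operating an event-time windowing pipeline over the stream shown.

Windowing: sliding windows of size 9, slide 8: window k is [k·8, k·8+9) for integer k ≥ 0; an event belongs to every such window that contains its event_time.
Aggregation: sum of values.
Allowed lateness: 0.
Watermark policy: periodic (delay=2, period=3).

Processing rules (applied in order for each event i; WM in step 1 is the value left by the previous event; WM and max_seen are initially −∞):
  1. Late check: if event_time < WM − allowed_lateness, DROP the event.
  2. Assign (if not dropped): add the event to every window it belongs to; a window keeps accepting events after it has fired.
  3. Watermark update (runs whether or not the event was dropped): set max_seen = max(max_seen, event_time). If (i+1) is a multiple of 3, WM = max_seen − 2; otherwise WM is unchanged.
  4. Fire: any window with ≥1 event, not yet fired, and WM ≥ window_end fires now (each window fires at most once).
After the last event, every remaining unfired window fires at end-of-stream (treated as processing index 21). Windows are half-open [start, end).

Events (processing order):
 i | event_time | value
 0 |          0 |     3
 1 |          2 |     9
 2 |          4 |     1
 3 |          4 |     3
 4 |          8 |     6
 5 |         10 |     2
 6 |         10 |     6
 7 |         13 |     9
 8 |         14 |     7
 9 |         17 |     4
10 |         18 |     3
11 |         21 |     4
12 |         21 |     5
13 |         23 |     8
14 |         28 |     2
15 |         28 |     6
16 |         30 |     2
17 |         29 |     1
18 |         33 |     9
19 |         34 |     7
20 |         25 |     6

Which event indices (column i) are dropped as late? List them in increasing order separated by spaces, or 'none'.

20

i=0 t=0 v=3: → [0,9); WM=−∞
i=1 t=2 v=9: → [0,9); WM=−∞
i=2 t=4 v=1: → [0,9); WM=2
i=3 t=4 v=3: → [0,9); WM=2
i=4 t=8 v=6: → [8,17),[0,9); WM=2
i=5 t=10 v=2: → [8,17); WM=8
i=6 t=10 v=6: → [8,17); WM=8
i=7 t=13 v=9: → [8,17); WM=8
i=8 t=14 v=7: → [8,17); WM=12; [0,9) fires=22
i=9 t=17 v=4: → [16,25); WM=12
i=10 t=18 v=3: → [16,25); WM=12
i=11 t=21 v=4: → [16,25); WM=19; [8,17) fires=30
i=12 t=21 v=5: → [16,25); WM=19
i=13 t=23 v=8: → [16,25); WM=19
i=14 t=28 v=2: → [24,33); WM=26; [16,25) fires=24
i=15 t=28 v=6: → [24,33); WM=26
i=16 t=30 v=2: → [24,33); WM=26
i=17 t=29 v=1: → [24,33); WM=28
i=18 t=33 v=9: → [32,41); WM=28
i=19 t=34 v=7: → [32,41); WM=28
i=20 t=25 v=6: DROP (t<28-0); WM=32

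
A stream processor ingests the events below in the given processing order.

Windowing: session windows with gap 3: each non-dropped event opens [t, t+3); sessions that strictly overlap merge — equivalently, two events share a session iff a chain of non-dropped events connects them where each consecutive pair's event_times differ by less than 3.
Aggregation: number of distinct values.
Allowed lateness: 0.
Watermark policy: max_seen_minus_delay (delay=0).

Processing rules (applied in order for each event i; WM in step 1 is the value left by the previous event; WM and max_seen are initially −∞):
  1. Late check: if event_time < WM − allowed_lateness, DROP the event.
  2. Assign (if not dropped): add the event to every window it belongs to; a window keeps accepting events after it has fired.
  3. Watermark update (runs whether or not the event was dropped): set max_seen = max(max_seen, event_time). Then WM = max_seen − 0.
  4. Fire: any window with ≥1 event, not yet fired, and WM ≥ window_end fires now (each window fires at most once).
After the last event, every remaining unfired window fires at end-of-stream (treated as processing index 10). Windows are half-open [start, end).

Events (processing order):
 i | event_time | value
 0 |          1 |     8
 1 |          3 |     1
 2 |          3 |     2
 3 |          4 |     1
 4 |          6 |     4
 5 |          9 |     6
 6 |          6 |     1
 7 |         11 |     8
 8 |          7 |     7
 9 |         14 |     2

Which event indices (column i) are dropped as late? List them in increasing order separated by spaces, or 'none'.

i=0 t=1 v=8: → [1,4); WM=1
i=1 t=3 v=1: → [1,6); WM=3
i=2 t=3 v=2: → [1,6); WM=3
i=3 t=4 v=1: → [1,7); WM=4
i=4 t=6 v=4: → [1,9); WM=6
i=5 t=9 v=6: → [9,12); WM=9
i=6 t=6 v=1: DROP (t<9-0); WM=9
i=7 t=11 v=8: → [9,14); WM=11
i=8 t=7 v=7: DROP (t<11-0); WM=11
i=9 t=14 v=2: → [14,17); WM=14

6 8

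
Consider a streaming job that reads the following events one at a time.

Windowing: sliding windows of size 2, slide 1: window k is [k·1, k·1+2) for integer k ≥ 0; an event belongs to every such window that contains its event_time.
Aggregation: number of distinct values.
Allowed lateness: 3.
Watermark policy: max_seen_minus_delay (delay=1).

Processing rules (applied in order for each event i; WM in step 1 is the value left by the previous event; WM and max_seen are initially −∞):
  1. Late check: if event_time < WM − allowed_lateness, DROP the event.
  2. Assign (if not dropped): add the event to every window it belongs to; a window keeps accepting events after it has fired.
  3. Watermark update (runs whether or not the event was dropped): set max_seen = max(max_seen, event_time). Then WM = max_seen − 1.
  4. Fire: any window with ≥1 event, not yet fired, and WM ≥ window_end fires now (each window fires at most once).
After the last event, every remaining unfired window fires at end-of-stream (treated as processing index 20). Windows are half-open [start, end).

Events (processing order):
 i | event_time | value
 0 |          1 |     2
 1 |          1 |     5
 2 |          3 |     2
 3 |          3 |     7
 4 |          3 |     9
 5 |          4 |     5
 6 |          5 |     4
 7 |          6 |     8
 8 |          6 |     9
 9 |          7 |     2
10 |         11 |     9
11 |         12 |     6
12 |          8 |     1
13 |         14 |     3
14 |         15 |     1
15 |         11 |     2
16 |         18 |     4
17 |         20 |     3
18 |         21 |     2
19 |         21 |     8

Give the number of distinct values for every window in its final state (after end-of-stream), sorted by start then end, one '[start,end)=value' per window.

i=0 t=1 v=2: → [1,3),[0,2); WM=0
i=1 t=1 v=5: → [1,3),[0,2); WM=0
i=2 t=3 v=2: → [3,5),[2,4); WM=2; [0,2) fires=2
i=3 t=3 v=7: → [3,5),[2,4); WM=2
i=4 t=3 v=9: → [3,5),[2,4); WM=2
i=5 t=4 v=5: → [4,6),[3,5); WM=3; [1,3) fires=2
i=6 t=5 v=4: → [5,7),[4,6); WM=4; [2,4) fires=3
i=7 t=6 v=8: → [6,8),[5,7); WM=5; [3,5) fires=4
i=8 t=6 v=9: → [6,8),[5,7); WM=5
i=9 t=7 v=2: → [7,9),[6,8); WM=6; [4,6) fires=2
i=10 t=11 v=9: → [11,13),[10,12); WM=10; [5,7) fires=3 [6,8) fires=3 [7,9) fires=1
i=11 t=12 v=6: → [12,14),[11,13); WM=11
i=12 t=8 v=1: → [8,10),[7,9); WM=11; [8,10) fires=1
i=13 t=14 v=3: → [14,16),[13,15); WM=13; [10,12) fires=1 [11,13) fires=2
i=14 t=15 v=1: → [15,17),[14,16); WM=14; [12,14) fires=1
i=15 t=11 v=2: → [11,13),[10,12); WM=14
i=16 t=18 v=4: → [18,20),[17,19); WM=17; [13,15) fires=1 [14,16) fires=2 [15,17) fires=1
i=17 t=20 v=3: → [20,22),[19,21); WM=19; [17,19) fires=1
i=18 t=21 v=2: → [21,23),[20,22); WM=20; [18,20) fires=1
i=19 t=21 v=8: → [21,23),[20,22); WM=20

[0,2)=2 [1,3)=2 [2,4)=3 [3,5)=4 [4,6)=2 [5,7)=3 [6,8)=3 [7,9)=2 [8,10)=1 [10,12)=2 [11,13)=3 [12,14)=1 [13,15)=1 [14,16)=2 [15,17)=1 [17,19)=1 [18,20)=1 [19,21)=1 [20,22)=3 [21,23)=2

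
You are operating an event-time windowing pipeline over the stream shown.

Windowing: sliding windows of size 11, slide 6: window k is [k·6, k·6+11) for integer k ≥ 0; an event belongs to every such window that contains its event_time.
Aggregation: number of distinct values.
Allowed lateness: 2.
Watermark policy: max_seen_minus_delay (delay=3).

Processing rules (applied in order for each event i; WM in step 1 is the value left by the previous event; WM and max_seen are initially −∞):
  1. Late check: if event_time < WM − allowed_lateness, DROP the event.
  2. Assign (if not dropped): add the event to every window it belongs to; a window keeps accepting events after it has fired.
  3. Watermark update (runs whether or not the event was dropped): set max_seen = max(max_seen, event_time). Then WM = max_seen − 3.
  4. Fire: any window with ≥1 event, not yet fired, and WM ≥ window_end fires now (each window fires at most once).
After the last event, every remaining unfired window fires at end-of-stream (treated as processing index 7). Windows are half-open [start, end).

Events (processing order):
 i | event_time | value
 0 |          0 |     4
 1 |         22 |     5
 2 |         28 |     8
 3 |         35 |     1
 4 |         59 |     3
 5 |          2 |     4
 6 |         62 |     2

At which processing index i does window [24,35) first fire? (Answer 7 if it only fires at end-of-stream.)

i=0 t=0 v=4: → [0,11); WM=-3
i=1 t=22 v=5: → [18,29),[12,23); WM=19; [0,11) fires=1
i=2 t=28 v=8: → [24,35),[18,29); WM=25; [12,23) fires=1
i=3 t=35 v=1: → [30,41); WM=32; [18,29) fires=2
i=4 t=59 v=3: → [54,65); WM=56; [24,35) fires=1 [30,41) fires=1
i=5 t=2 v=4: DROP (t<56-2); WM=56
i=6 t=62 v=2: → [60,71),[54,65); WM=59

4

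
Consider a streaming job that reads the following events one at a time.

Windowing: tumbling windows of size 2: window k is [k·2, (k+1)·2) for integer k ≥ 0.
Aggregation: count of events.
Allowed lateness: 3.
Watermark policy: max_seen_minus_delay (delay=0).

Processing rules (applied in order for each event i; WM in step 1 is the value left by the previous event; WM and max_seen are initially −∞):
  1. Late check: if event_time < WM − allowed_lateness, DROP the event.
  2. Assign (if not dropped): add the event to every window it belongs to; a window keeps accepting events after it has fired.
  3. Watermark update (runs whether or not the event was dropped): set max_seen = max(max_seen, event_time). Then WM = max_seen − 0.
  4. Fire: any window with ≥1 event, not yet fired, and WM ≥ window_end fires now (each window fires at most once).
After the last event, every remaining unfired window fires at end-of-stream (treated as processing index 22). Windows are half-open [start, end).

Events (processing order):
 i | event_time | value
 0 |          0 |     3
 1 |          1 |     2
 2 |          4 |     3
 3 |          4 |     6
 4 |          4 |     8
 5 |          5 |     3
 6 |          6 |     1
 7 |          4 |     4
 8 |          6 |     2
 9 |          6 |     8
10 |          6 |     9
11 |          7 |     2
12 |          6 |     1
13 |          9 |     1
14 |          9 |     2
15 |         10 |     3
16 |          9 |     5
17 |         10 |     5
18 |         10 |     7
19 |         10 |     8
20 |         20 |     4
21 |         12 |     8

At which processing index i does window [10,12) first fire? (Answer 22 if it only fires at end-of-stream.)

20

i=0 t=0 v=3: → [0,2); WM=0
i=1 t=1 v=2: → [0,2); WM=1
i=2 t=4 v=3: → [4,6); WM=4; [0,2) fires=2
i=3 t=4 v=6: → [4,6); WM=4
i=4 t=4 v=8: → [4,6); WM=4
i=5 t=5 v=3: → [4,6); WM=5
i=6 t=6 v=1: → [6,8); WM=6; [4,6) fires=4
i=7 t=4 v=4: → [4,6); WM=6
i=8 t=6 v=2: → [6,8); WM=6
i=9 t=6 v=8: → [6,8); WM=6
i=10 t=6 v=9: → [6,8); WM=6
i=11 t=7 v=2: → [6,8); WM=7
i=12 t=6 v=1: → [6,8); WM=7
i=13 t=9 v=1: → [8,10); WM=9; [6,8) fires=6
i=14 t=9 v=2: → [8,10); WM=9
i=15 t=10 v=3: → [10,12); WM=10; [8,10) fires=2
i=16 t=9 v=5: → [8,10); WM=10
i=17 t=10 v=5: → [10,12); WM=10
i=18 t=10 v=7: → [10,12); WM=10
i=19 t=10 v=8: → [10,12); WM=10
i=20 t=20 v=4: → [20,22); WM=20; [10,12) fires=4
i=21 t=12 v=8: DROP (t<20-3); WM=20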